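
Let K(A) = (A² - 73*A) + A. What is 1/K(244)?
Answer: 1/41968 ≈ 2.3828e-5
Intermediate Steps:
K(A) = A² - 72*A
1/K(244) = 1/(244*(-72 + 244)) = 1/(244*172) = 1/41968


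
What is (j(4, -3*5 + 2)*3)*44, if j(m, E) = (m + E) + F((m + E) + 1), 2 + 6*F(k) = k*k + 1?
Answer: 198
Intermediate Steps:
F(k) = -1/6 + k**2/6 (F(k) = -1/3 + (k*k + 1)/6 = -1/3 + (k**2 + 1)/6 = -1/3 + (1 + k**2)/6 = -1/3 + (1/6 + k**2/6) = -1/6 + k**2/6)
j(m, E) = -1/6 + E + m + (1 + E + m)**2/6 (j(m, E) = (m + E) + (-1/6 + ((m + E) + 1)**2/6) = (E + m) + (-1/6 + ((E + m) + 1)**2/6) = (E + m) + (-1/6 + (1 + E + m)**2/6) = -1/6 + E + m + (1 + E + m)**2/6)
(j(4, -3*5 + 2)*3)*44 = ((-1/6 + (-3*5 + 2) + 4 + (1 + (-3*5 + 2) + 4)**2/6)*3)*44 = ((-1/6 + (-15 + 2) + 4 + (1 + (-15 + 2) + 4)**2/6)*3)*44 = ((-1/6 - 13 + 4 + (1 - 13 + 4)**2/6)*3)*44 = ((-1/6 - 13 + 4 + (1/6)*(-8)**2)*3)*44 = ((-1/6 - 13 + 4 + (1/6)*64)*3)*44 = ((-1/6 - 13 + 4 + 32/3)*3)*44 = ((3/2)*3)*44 = (9/2)*44 = 198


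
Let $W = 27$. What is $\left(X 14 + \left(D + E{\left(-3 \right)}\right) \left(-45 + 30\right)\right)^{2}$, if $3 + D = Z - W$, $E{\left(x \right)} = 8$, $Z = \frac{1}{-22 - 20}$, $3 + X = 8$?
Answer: $\frac{31416025}{196} \approx 1.6029 \cdot 10^{5}$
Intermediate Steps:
$X = 5$ ($X = -3 + 8 = 5$)
$Z = - \frac{1}{42}$ ($Z = \frac{1}{-42} = - \frac{1}{42} \approx -0.02381$)
$D = - \frac{1261}{42}$ ($D = -3 - \frac{1135}{42} = - \frac{1261}{42} \approx -30.024$)
$\left(X 14 + \left(D + E{\left(-3 \right)}\right) \left(-45 + 30\right)\right)^{2} = \left(5 \cdot 14 + \left(- \frac{1261}{42} + 8\right) \left(-45 + 30\right)\right)^{2} = \left(70 - - \frac{4625}{14}\right)^{2} = \left(70 + \frac{4625}{14}\right)^{2} = \left(\frac{5605}{14}\right)^{2} = \frac{31416025}{196}$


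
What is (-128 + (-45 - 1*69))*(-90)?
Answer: 21780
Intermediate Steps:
(-128 + (-45 - 1*69))*(-90) = (-128 + (-45 - 69))*(-90) = (-128 - 114)*(-90) = -242*(-90) = 21780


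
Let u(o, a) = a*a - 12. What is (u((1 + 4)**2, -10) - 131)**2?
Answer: 1849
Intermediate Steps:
u(o, a) = -12 + a**2 (u(o, a) = a**2 - 12 = -12 + a**2)
(u((1 + 4)**2, -10) - 131)**2 = ((-12 + (-10)**2) - 131)**2 = ((-12 + 100) - 131)**2 = (88 - 131)**2 = (-43)**2 = 1849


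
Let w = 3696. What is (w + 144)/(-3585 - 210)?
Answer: -256/253 ≈ -1.0119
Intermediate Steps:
(w + 144)/(-3585 - 210) = (3696 + 144)/(-3585 - 210) = 3840/(-3795) = 3840*(-1/3795) = -256/253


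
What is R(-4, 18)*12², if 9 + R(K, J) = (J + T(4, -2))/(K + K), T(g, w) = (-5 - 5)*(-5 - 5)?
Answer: -3420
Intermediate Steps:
T(g, w) = 100 (T(g, w) = -10*(-10) = 100)
R(K, J) = -9 + (100 + J)/(2*K) (R(K, J) = -9 + (J + 100)/(K + K) = -9 + (100 + J)/((2*K)) = -9 + (100 + J)*(1/(2*K)) = -9 + (100 + J)/(2*K))
R(-4, 18)*12² = ((½)*(100 + 18 - 18*(-4))/(-4))*12² = ((½)*(-¼)*(100 + 18 + 72))*144 = ((½)*(-¼)*190)*144 = -95/4*144 = -3420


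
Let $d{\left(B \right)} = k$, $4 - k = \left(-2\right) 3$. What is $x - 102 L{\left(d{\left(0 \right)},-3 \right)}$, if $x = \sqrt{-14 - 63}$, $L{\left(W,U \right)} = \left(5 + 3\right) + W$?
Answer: $-1836 + i \sqrt{77} \approx -1836.0 + 8.775 i$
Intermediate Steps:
$k = 10$ ($k = 4 - \left(-2\right) 3 = 4 - -6 = 4 + 6 = 10$)
$d{\left(B \right)} = 10$
$L{\left(W,U \right)} = 8 + W$
$x = i \sqrt{77}$ ($x = \sqrt{-77} = i \sqrt{77} \approx 8.775 i$)
$x - 102 L{\left(d{\left(0 \right)},-3 \right)} = i \sqrt{77} - 102 \left(8 + 10\right) = i \sqrt{77} - 1836 = -1836 + i \sqrt{77}$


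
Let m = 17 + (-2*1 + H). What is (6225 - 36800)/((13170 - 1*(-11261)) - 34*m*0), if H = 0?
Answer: -30575/24431 ≈ -1.2515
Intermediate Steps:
m = 15 (m = 17 + (-2*1 + 0) = 17 + (-2 + 0) = 17 - 2 = 15)
(6225 - 36800)/((13170 - 1*(-11261)) - 34*m*0) = (6225 - 36800)/((13170 - 1*(-11261)) - 34*15*0) = -30575/((13170 + 11261) - 510*0) = -30575/(24431 + 0) = -30575/24431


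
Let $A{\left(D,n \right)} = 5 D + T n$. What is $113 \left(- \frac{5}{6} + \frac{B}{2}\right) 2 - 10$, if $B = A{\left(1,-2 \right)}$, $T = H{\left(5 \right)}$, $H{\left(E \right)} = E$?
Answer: $- \frac{2290}{3} \approx -763.33$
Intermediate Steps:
$T = 5$
$A{\left(D,n \right)} = 5 D + 5 n$
$B = -5$ ($B = 5 \cdot 1 + 5 \left(-2\right) = 5 - 10 = -5$)
$113 \left(- \frac{5}{6} + \frac{B}{2}\right) 2 - 10 = 113 \left(- \frac{5}{6} - \frac{5}{2}\right) 2 - 10 = 113 \left(\left(- \frac{10}{3}\right) 2\right) - 10 = 113 \left(- \frac{20}{3}\right) - 10 = - \frac{2260}{3} - 10 = - \frac{2290}{3}$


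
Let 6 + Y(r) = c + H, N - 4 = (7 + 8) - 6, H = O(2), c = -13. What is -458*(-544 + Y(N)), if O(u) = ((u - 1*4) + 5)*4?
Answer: 252358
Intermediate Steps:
O(u) = 4 + 4*u (O(u) = ((u - 4) + 5)*4 = ((-4 + u) + 5)*4 = (1 + u)*4 = 4 + 4*u)
H = 12 (H = 4 + 4*2 = 4 + 8 = 12)
N = 13 (N = 4 + ((7 + 8) - 6) = 4 + (15 - 6) = 4 + 9 = 13)
Y(r) = -7 (Y(r) = -6 + (-13 + 12) = -6 - 1 = -7)
-458*(-544 + Y(N)) = -458*(-544 - 7) = -458*(-551) = 252358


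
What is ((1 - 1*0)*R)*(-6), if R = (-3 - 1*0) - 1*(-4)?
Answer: -6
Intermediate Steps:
R = 1 (R = (-3 + 0) + 4 = -3 + 4 = 1)
((1 - 1*0)*R)*(-6) = ((1 - 1*0)*1)*(-6) = ((1 + 0)*1)*(-6) = (1*1)*(-6) = 1*(-6) = -6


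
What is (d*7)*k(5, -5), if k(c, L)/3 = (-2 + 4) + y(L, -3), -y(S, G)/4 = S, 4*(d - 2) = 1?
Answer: 2079/2 ≈ 1039.5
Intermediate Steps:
d = 9/4 (d = 2 + (¼)*1 = 2 + ¼ = 9/4 ≈ 2.2500)
y(S, G) = -4*S
k(c, L) = 6 - 12*L (k(c, L) = 3*((-2 + 4) - 4*L) = 3*(2 - 4*L) = 6 - 12*L)
(d*7)*k(5, -5) = ((9/4)*7)*(6 - 12*(-5)) = 63*(6 + 60)/4 = (63/4)*66 = 2079/2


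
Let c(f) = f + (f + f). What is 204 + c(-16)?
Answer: 156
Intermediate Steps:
c(f) = 3*f (c(f) = f + 2*f = 3*f)
204 + c(-16) = 204 + 3*(-16) = 204 - 48 = 156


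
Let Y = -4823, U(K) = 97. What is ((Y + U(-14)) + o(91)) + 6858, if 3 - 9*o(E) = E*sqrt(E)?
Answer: 6397/3 - 91*sqrt(91)/9 ≈ 2035.9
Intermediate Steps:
o(E) = 1/3 - E**(3/2)/9 (o(E) = 1/3 - E*sqrt(E)/9 = 1/3 - E**(3/2)/9)
((Y + U(-14)) + o(91)) + 6858 = ((-4823 + 97) + (1/3 - 91*sqrt(91)/9)) + 6858 = (-4726 + (1/3 - 91*sqrt(91)/9)) + 6858 = (-14177/3 - 91*sqrt(91)/9) + 6858 = 6397/3 - 91*sqrt(91)/9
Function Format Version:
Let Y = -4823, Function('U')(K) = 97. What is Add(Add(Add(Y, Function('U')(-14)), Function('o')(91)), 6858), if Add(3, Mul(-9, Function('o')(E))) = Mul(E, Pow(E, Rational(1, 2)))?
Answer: Add(Rational(6397, 3), Mul(Rational(-91, 9), Pow(91, Rational(1, 2)))) ≈ 2035.9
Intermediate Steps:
Function('o')(E) = Add(Rational(1, 3), Mul(Rational(-1, 9), Pow(E, Rational(3, 2)))) (Function('o')(E) = Add(Rational(1, 3), Mul(Rational(-1, 9), Mul(E, Pow(E, Rational(1, 2))))) = Add(Rational(1, 3), Mul(Rational(-1, 9), Pow(E, Rational(3, 2)))))
Add(Add(Add(Y, Function('U')(-14)), Function('o')(91)), 6858) = Add(Add(Add(-4823, 97), Add(Rational(1, 3), Mul(Rational(-1, 9), Pow(91, Rational(3, 2))))), 6858) = Add(Add(-4726, Add(Rational(1, 3), Mul(Rational(-1, 9), Mul(91, Pow(91, Rational(1, 2)))))), 6858) = Add(Add(-4726, Add(Rational(1, 3), Mul(Rational(-91, 9), Pow(91, Rational(1, 2))))), 6858) = Add(Add(Rational(-14177, 3), Mul(Rational(-91, 9), Pow(91, Rational(1, 2)))), 6858) = Add(Rational(6397, 3), Mul(Rational(-91, 9), Pow(91, Rational(1, 2))))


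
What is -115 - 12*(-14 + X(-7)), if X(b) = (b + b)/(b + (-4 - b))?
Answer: 11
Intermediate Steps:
X(b) = -b/2 (X(b) = (2*b)/(-4) = (2*b)*(-1/4) = -b/2)
-115 - 12*(-14 + X(-7)) = -115 - 12*(-14 - 1/2*(-7)) = -115 - 12*(-14 + 7/2) = -115 - 12*(-21/2) = -115 + 126 = 11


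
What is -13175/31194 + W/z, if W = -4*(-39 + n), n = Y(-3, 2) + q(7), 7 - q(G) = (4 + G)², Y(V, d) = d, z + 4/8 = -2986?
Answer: -38792209/62107254 ≈ -0.62460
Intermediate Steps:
z = -5973/2 (z = -½ - 2986 = -5973/2 ≈ -2986.5)
q(G) = 7 - (4 + G)²
n = -112 (n = 2 + (7 - (4 + 7)²) = 2 + (7 - 1*11²) = 2 + (7 - 1*121) = 2 + (7 - 121) = 2 - 114 = -112)
W = 604 (W = -4*(-39 - 112) = -4*(-151) = 604)
-13175/31194 + W/z = -13175/31194 + 604/(-5973/2) = -13175*1/31194 + 604*(-2/5973) = -13175/31194 - 1208/5973 = -38792209/62107254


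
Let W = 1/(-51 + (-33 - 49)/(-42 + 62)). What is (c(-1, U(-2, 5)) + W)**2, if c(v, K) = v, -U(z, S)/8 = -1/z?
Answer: 314721/303601 ≈ 1.0366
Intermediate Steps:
U(z, S) = 8/z (U(z, S) = -(-8)/z = 8/z)
W = -10/551 (W = 1/(-51 - 82/20) = 1/(-51 - 82*1/20) = 1/(-51 - 41/10) = 1/(-551/10) = -10/551 ≈ -0.018149)
(c(-1, U(-2, 5)) + W)**2 = (-1 - 10/551)**2 = (-561/551)**2 = 314721/303601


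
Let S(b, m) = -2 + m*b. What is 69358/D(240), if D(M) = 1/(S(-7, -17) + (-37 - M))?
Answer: -11097280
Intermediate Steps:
S(b, m) = -2 + b*m
D(M) = 1/(80 - M) (D(M) = 1/((-2 - 7*(-17)) + (-37 - M)) = 1/((-2 + 119) + (-37 - M)) = 1/(117 + (-37 - M)) = 1/(80 - M))
69358/D(240) = 69358/((-1/(-80 + 240))) = 69358/((-1/160)) = 69358/((-1*1/160)) = 69358/(-1/160) = 69358*(-160) = -11097280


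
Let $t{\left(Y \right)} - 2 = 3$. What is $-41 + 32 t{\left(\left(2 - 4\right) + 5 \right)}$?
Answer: $119$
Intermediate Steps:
$t{\left(Y \right)} = 5$ ($t{\left(Y \right)} = 2 + 3 = 5$)
$-41 + 32 t{\left(\left(2 - 4\right) + 5 \right)} = -41 + 32 \cdot 5 = -41 + 160 = 119$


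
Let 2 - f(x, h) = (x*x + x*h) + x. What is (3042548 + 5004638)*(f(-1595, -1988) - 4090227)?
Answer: -78890708658790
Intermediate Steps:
f(x, h) = 2 - x - x**2 - h*x (f(x, h) = 2 - ((x*x + x*h) + x) = 2 - ((x**2 + h*x) + x) = 2 - (x + x**2 + h*x) = 2 + (-x - x**2 - h*x) = 2 - x - x**2 - h*x)
(3042548 + 5004638)*(f(-1595, -1988) - 4090227) = (3042548 + 5004638)*((2 - 1*(-1595) - 1*(-1595)**2 - 1*(-1988)*(-1595)) - 4090227) = 8047186*((2 + 1595 - 1*2544025 - 3170860) - 4090227) = 8047186*((2 + 1595 - 2544025 - 3170860) - 4090227) = 8047186*(-5713288 - 4090227) = 8047186*(-9803515) = -78890708658790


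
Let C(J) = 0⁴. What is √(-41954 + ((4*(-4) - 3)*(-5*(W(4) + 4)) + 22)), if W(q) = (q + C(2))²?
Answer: 12*I*√278 ≈ 200.08*I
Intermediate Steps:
C(J) = 0
W(q) = q² (W(q) = (q + 0)² = q²)
√(-41954 + ((4*(-4) - 3)*(-5*(W(4) + 4)) + 22)) = √(-41954 + ((4*(-4) - 3)*(-5*(4² + 4)) + 22)) = √(-41954 + ((-16 - 3)*(-5*(16 + 4)) + 22)) = √(-41954 + (-(-95)*20 + 22)) = √(-41954 + (-19*(-100) + 22)) = √(-41954 + (1900 + 22)) = √(-41954 + 1922) = √(-40032) = 12*I*√278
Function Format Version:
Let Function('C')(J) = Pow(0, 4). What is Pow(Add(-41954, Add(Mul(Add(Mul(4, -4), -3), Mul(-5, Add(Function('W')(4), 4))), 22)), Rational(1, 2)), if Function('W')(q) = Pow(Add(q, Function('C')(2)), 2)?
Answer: Mul(12, I, Pow(278, Rational(1, 2))) ≈ Mul(200.08, I)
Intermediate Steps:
Function('C')(J) = 0
Function('W')(q) = Pow(q, 2) (Function('W')(q) = Pow(Add(q, 0), 2) = Pow(q, 2))
Pow(Add(-41954, Add(Mul(Add(Mul(4, -4), -3), Mul(-5, Add(Function('W')(4), 4))), 22)), Rational(1, 2)) = Pow(Add(-41954, Add(Mul(Add(Mul(4, -4), -3), Mul(-5, Add(Pow(4, 2), 4))), 22)), Rational(1, 2)) = Pow(Add(-41954, Add(Mul(Add(-16, -3), Mul(-5, Add(16, 4))), 22)), Rational(1, 2)) = Pow(Add(-41954, Add(Mul(-19, Mul(-5, 20)), 22)), Rational(1, 2)) = Pow(Add(-41954, Add(Mul(-19, -100), 22)), Rational(1, 2)) = Pow(Add(-41954, Add(1900, 22)), Rational(1, 2)) = Pow(Add(-41954, 1922), Rational(1, 2)) = Pow(-40032, Rational(1, 2)) = Mul(12, I, Pow(278, Rational(1, 2)))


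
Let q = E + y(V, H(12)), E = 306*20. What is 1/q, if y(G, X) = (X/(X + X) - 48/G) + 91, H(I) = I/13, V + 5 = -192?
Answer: 394/2447427 ≈ 0.00016099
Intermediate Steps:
V = -197 (V = -5 - 192 = -197)
H(I) = I/13 (H(I) = I*(1/13) = I/13)
E = 6120
y(G, X) = 183/2 - 48/G (y(G, X) = (X/((2*X)) - 48/G) + 91 = (X*(1/(2*X)) - 48/G) + 91 = (1/2 - 48/G) + 91 = 183/2 - 48/G)
q = 2447427/394 (q = 6120 + (183/2 - 48/(-197)) = 6120 + (183/2 - 48*(-1/197)) = 6120 + (183/2 + 48/197) = 6120 + 36147/394 = 2447427/394 ≈ 6211.7)
1/q = 1/(2447427/394) = 394/2447427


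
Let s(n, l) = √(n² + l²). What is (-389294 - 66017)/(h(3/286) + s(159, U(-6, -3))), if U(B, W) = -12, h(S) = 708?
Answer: -107453396/158613 + 2276555*√113/158613 ≈ -524.88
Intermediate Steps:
s(n, l) = √(l² + n²)
(-389294 - 66017)/(h(3/286) + s(159, U(-6, -3))) = (-389294 - 66017)/(708 + √((-12)² + 159²)) = -455311/(708 + √(144 + 25281)) = -455311/(708 + √25425) = -455311/(708 + 15*√113)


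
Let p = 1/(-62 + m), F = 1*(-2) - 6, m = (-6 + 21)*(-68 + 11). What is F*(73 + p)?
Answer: -535520/917 ≈ -583.99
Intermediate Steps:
m = -855 (m = 15*(-57) = -855)
F = -8 (F = -2 - 6 = -8)
p = -1/917 (p = 1/(-62 - 855) = 1/(-917) = -1/917 ≈ -0.0010905)
F*(73 + p) = -8*(73 - 1/917) = -8*66940/917 = -535520/917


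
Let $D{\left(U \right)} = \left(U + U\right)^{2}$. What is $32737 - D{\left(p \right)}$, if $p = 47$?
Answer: $23901$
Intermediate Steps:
$D{\left(U \right)} = 4 U^{2}$ ($D{\left(U \right)} = \left(2 U\right)^{2} = 4 U^{2}$)
$32737 - D{\left(p \right)} = 32737 - 4 \cdot 47^{2} = 32737 - 4 \cdot 2209 = 32737 - 8836 = 23901$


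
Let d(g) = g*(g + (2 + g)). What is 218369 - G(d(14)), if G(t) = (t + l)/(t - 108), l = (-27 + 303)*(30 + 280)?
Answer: 5670429/26 ≈ 2.1809e+5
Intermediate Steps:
d(g) = g*(2 + 2*g)
l = 85560 (l = 276*310 = 85560)
G(t) = (85560 + t)/(-108 + t) (G(t) = (t + 85560)/(t - 108) = (85560 + t)/(-108 + t))
218369 - G(d(14)) = 218369 - (85560 + 2*14*(1 + 14))/(-108 + 2*14*(1 + 14)) = 218369 - (85560 + 2*14*15)/(-108 + 2*14*15) = 218369 - (85560 + 420)/(-108 + 420) = 218369 - 85980/312 = 218369 - 1*7165/26 = 218369 - 7165/26 = 5670429/26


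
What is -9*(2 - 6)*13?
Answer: 468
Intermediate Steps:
-9*(2 - 6)*13 = -(-36)*13 = -9*(-52) = 468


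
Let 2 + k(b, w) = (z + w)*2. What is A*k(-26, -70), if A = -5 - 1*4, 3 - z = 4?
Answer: 1296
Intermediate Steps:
z = -1 (z = 3 - 1*4 = 3 - 4 = -1)
A = -9 (A = -5 - 4 = -9)
k(b, w) = -4 + 2*w (k(b, w) = -2 + (-1 + w)*2 = -2 + (-2 + 2*w) = -4 + 2*w)
A*k(-26, -70) = -9*(-4 + 2*(-70)) = -9*(-4 - 140) = -9*(-144) = 1296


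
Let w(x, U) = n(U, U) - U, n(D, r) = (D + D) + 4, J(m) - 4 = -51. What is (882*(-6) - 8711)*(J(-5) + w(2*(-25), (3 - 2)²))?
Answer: 588126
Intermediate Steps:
J(m) = -47 (J(m) = 4 - 51 = -47)
n(D, r) = 4 + 2*D (n(D, r) = 2*D + 4 = 4 + 2*D)
w(x, U) = 4 + U (w(x, U) = (4 + 2*U) - U = 4 + U)
(882*(-6) - 8711)*(J(-5) + w(2*(-25), (3 - 2)²)) = (882*(-6) - 8711)*(-47 + (4 + (3 - 2)²)) = (-5292 - 8711)*(-47 + (4 + 1²)) = -14003*(-47 + (4 + 1)) = -14003*(-47 + 5) = -14003*(-42) = 588126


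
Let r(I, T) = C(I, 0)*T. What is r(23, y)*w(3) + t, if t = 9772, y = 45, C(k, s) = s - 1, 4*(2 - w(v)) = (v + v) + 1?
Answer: 39043/4 ≈ 9760.8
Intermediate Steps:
w(v) = 7/4 - v/2 (w(v) = 2 - ((v + v) + 1)/4 = 2 - (2*v + 1)/4 = 2 - (1 + 2*v)/4 = 2 + (-1/4 - v/2) = 7/4 - v/2)
C(k, s) = -1 + s
r(I, T) = -T (r(I, T) = (-1 + 0)*T = -T)
r(23, y)*w(3) + t = (-1*45)*(7/4 - 1/2*3) + 9772 = -45*(7/4 - 3/2) + 9772 = -45*1/4 + 9772 = -45/4 + 9772 = 39043/4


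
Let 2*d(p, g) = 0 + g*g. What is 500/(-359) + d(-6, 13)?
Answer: 59671/718 ≈ 83.107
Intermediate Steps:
d(p, g) = g²/2 (d(p, g) = (0 + g*g)/2 = (0 + g²)/2 = g²/2)
500/(-359) + d(-6, 13) = 500/(-359) + (½)*13² = 500*(-1/359) + (½)*169 = -500/359 + 169/2 = 59671/718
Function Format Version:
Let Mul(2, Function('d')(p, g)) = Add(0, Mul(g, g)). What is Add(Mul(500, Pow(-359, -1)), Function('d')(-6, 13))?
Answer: Rational(59671, 718) ≈ 83.107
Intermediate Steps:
Function('d')(p, g) = Mul(Rational(1, 2), Pow(g, 2)) (Function('d')(p, g) = Mul(Rational(1, 2), Add(0, Mul(g, g))) = Mul(Rational(1, 2), Add(0, Pow(g, 2))) = Mul(Rational(1, 2), Pow(g, 2)))
Add(Mul(500, Pow(-359, -1)), Function('d')(-6, 13)) = Add(Mul(500, Pow(-359, -1)), Mul(Rational(1, 2), Pow(13, 2))) = Add(Mul(500, Rational(-1, 359)), Mul(Rational(1, 2), 169)) = Add(Rational(-500, 359), Rational(169, 2)) = Rational(59671, 718)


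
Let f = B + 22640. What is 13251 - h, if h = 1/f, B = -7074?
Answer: 206265065/15566 ≈ 13251.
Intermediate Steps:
f = 15566 (f = -7074 + 22640 = 15566)
h = 1/15566 ≈ 6.4243e-5
13251 - h = 13251 - 1*1/15566 = 13251 - 1/15566 = 206265065/15566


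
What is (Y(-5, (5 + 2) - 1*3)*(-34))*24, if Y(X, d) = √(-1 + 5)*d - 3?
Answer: -4080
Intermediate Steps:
Y(X, d) = -3 + 2*d (Y(X, d) = √4*d - 3 = 2*d - 3 = -3 + 2*d)
(Y(-5, (5 + 2) - 1*3)*(-34))*24 = ((-3 + 2*((5 + 2) - 1*3))*(-34))*24 = ((-3 + 2*(7 - 3))*(-34))*24 = ((-3 + 2*4)*(-34))*24 = ((-3 + 8)*(-34))*24 = (5*(-34))*24 = -170*24 = -4080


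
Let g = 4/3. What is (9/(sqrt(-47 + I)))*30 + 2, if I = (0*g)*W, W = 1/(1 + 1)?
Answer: 2 - 270*I*sqrt(47)/47 ≈ 2.0 - 39.384*I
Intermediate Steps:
W = 1/2 ≈ 0.50000
g = 4/3 (g = 4*(1/3) = 4/3 ≈ 1.3333)
I = 0 (I = (0*(4/3))*(1/2) = 0*(1/2) = 0)
(9/(sqrt(-47 + I)))*30 + 2 = (9/(sqrt(-47 + 0)))*30 + 2 = (9/(sqrt(-47)))*30 + 2 = (9/((I*sqrt(47))))*30 + 2 = (9*(-I*sqrt(47)/47))*30 + 2 = -9*I*sqrt(47)/47*30 + 2 = -270*I*sqrt(47)/47 + 2 = 2 - 270*I*sqrt(47)/47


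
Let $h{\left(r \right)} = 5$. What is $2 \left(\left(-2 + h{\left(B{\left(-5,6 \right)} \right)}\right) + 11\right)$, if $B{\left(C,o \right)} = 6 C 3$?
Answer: $28$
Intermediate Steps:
$B{\left(C,o \right)} = 18 C$
$2 \left(\left(-2 + h{\left(B{\left(-5,6 \right)} \right)}\right) + 11\right) = 2 \left(\left(-2 + 5\right) + 11\right) = 2 \left(3 + 11\right) = 2 \cdot 14 = 28$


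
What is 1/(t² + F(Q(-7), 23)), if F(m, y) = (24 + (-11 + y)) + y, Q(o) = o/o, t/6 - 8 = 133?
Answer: 1/715775 ≈ 1.3971e-6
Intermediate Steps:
t = 846 (t = 48 + 6*133 = 48 + 798 = 846)
Q(o) = 1
F(m, y) = 13 + 2*y (F(m, y) = (13 + y) + y = 13 + 2*y)
1/(t² + F(Q(-7), 23)) = 1/(846² + (13 + 2*23)) = 1/(715716 + (13 + 46)) = 1/(715716 + 59) = 1/715775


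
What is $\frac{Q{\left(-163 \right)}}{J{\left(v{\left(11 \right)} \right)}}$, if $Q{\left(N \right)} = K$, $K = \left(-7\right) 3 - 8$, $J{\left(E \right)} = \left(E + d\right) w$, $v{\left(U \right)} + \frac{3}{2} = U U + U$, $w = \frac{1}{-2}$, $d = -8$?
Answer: $\frac{116}{245} \approx 0.47347$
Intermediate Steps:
$w = - \frac{1}{2} \approx -0.5$
$v{\left(U \right)} = - \frac{3}{2} + U + U^{2}$ ($v{\left(U \right)} = - \frac{3}{2} + \left(U U + U\right) = - \frac{3}{2} + \left(U^{2} + U\right) = - \frac{3}{2} + \left(U + U^{2}\right) = - \frac{3}{2} + U + U^{2}$)
$J{\left(E \right)} = 4 - \frac{E}{2}$ ($J{\left(E \right)} = \left(E - 8\right) \left(- \frac{1}{2}\right) = \left(-8 + E\right) \left(- \frac{1}{2}\right) = 4 - \frac{E}{2}$)
$K = -29$ ($K = -21 - 8 = -29$)
$Q{\left(N \right)} = -29$
$\frac{Q{\left(-163 \right)}}{J{\left(v{\left(11 \right)} \right)}} = - \frac{29}{4 - \frac{- \frac{3}{2} + 11 + 11^{2}}{2}} = - \frac{29}{4 - \frac{- \frac{3}{2} + 11 + 121}{2}} = - \frac{29}{4 - \frac{261}{4}} = - \frac{29}{- \frac{245}{4}} = \left(-29\right) \left(- \frac{4}{245}\right) = \frac{116}{245}$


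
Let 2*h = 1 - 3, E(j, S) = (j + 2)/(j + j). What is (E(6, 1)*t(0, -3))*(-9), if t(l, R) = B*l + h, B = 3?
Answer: 6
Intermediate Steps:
E(j, S) = (2 + j)/(2*j) (E(j, S) = (2 + j)/((2*j)) = (2 + j)*(1/(2*j)) = (2 + j)/(2*j))
h = -1 (h = (1 - 3)/2 = (½)*(-2) = -1)
t(l, R) = -1 + 3*l (t(l, R) = 3*l - 1 = -1 + 3*l)
(E(6, 1)*t(0, -3))*(-9) = (((½)*(2 + 6)/6)*(-1 + 3*0))*(-9) = (((½)*(⅙)*8)*(-1 + 0))*(-9) = ((⅔)*(-1))*(-9) = -⅔*(-9) = 6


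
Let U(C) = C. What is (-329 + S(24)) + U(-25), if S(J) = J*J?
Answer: 222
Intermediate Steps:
S(J) = J²
(-329 + S(24)) + U(-25) = (-329 + 24²) - 25 = (-329 + 576) - 25 = 247 - 25 = 222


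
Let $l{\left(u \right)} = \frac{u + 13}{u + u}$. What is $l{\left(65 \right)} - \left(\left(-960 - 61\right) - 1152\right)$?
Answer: $\frac{10868}{5} \approx 2173.6$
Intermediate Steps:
$l{\left(u \right)} = \frac{13 + u}{2 u}$
$l{\left(65 \right)} - \left(\left(-960 - 61\right) - 1152\right) = \frac{13 + 65}{2 \cdot 65} - \left(\left(-960 - 61\right) - 1152\right) = \frac{1}{2} \cdot \frac{1}{65} \cdot 78 - \left(-1021 - 1152\right) = \frac{3}{5} - -2173 = \frac{3}{5} + 2173 = \frac{10868}{5}$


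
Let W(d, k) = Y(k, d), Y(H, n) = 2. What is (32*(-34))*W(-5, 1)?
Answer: -2176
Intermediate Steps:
W(d, k) = 2
(32*(-34))*W(-5, 1) = (32*(-34))*2 = -1088*2 = -2176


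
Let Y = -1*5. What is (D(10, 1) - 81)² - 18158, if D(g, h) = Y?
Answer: -10762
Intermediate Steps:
Y = -5
D(g, h) = -5
(D(10, 1) - 81)² - 18158 = (-5 - 81)² - 18158 = (-86)² - 18158 = 7396 - 18158 = -10762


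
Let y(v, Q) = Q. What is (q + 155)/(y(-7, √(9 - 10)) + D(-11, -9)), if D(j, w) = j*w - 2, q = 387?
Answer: 26287/4705 - 271*I/4705 ≈ 5.587 - 0.057598*I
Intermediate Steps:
D(j, w) = -2 + j*w
(q + 155)/(y(-7, √(9 - 10)) + D(-11, -9)) = (387 + 155)/(√(9 - 10) + (-2 - 11*(-9))) = 542/(√(-1) + (-2 + 99)) = 542/(I + 97) = 542/(97 + I) = 542*((97 - I)/9410) = 271*(97 - I)/4705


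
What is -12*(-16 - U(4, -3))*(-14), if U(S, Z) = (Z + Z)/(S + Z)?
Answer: -1680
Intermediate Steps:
U(S, Z) = 2*Z/(S + Z) (U(S, Z) = (2*Z)/(S + Z) = 2*Z/(S + Z))
-12*(-16 - U(4, -3))*(-14) = -12*(-16 - 2*(-3)/(4 - 3))*(-14) = -12*(-16 - 2*(-3)/1)*(-14) = -12*(-16 - 2*(-3))*(-14) = -12*(-16 - 1*(-6))*(-14) = -12*(-16 + 6)*(-14) = -12*(-10)*(-14) = 120*(-14) = -1680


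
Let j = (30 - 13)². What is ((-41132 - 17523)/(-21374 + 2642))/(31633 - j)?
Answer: 58655/587135808 ≈ 9.9900e-5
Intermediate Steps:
j = 289 (j = 17² = 289)
((-41132 - 17523)/(-21374 + 2642))/(31633 - j) = ((-41132 - 17523)/(-21374 + 2642))/(31633 - 1*289) = (-58655/(-18732))/(31633 - 289) = -58655*(-1/18732)/31344 = (58655/18732)*(1/31344) = 58655/587135808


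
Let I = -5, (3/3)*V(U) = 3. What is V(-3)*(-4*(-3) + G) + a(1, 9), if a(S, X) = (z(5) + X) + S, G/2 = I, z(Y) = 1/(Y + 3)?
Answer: 129/8 ≈ 16.125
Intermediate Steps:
V(U) = 3
z(Y) = 1/(3 + Y)
G = -10 (G = 2*(-5) = -10)
a(S, X) = ⅛ + S + X (a(S, X) = (1/(3 + 5) + X) + S = (1/8 + X) + S = (⅛ + X) + S = ⅛ + S + X)
V(-3)*(-4*(-3) + G) + a(1, 9) = 3*(-4*(-3) - 10) + (⅛ + 1 + 9) = 3*(12 - 10) + 81/8 = 3*2 + 81/8 = 6 + 81/8 = 129/8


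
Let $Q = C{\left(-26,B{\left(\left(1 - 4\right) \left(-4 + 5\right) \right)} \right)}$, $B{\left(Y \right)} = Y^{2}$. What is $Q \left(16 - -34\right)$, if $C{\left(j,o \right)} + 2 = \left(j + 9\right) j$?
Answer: $22000$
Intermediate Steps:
$C{\left(j,o \right)} = -2 + j \left(9 + j\right)$ ($C{\left(j,o \right)} = -2 + \left(j + 9\right) j = -2 + \left(9 + j\right) j = -2 + j \left(9 + j\right)$)
$Q = 440$ ($Q = -2 + \left(-26\right)^{2} + 9 \left(-26\right) = -2 + 676 - 234 = 440$)
$Q \left(16 - -34\right) = 440 \left(16 - -34\right) = 440 \left(16 + 34\right) = 440 \cdot 50 = 22000$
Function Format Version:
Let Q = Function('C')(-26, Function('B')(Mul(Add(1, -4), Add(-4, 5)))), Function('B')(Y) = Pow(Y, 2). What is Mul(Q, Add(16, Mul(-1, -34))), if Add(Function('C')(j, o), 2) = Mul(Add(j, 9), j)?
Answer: 22000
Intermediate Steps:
Function('C')(j, o) = Add(-2, Mul(j, Add(9, j))) (Function('C')(j, o) = Add(-2, Mul(Add(j, 9), j)) = Add(-2, Mul(Add(9, j), j)) = Add(-2, Mul(j, Add(9, j))))
Q = 440 (Q = Add(-2, Pow(-26, 2), Mul(9, -26)) = Add(-2, 676, -234) = 440)
Mul(Q, Add(16, Mul(-1, -34))) = Mul(440, Add(16, Mul(-1, -34))) = Mul(440, Add(16, 34)) = Mul(440, 50) = 22000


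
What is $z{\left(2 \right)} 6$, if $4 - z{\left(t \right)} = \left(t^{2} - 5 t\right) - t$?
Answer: $72$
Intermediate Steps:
$z{\left(t \right)} = 4 - t^{2} + 6 t$ ($z{\left(t \right)} = 4 - \left(\left(t^{2} - 5 t\right) - t\right) = 4 - \left(t^{2} - 6 t\right) = 4 - t^{2} + 6 t$)
$z{\left(2 \right)} 6 = \left(4 - 2^{2} + 6 \cdot 2\right) 6 = \left(4 - 4 + 12\right) 6 = 12 \cdot 6 = 72$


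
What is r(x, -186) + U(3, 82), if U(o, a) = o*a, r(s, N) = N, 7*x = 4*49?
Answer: 60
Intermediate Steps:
x = 28 (x = (4*49)/7 = (⅐)*196 = 28)
U(o, a) = a*o
r(x, -186) + U(3, 82) = -186 + 82*3 = -186 + 246 = 60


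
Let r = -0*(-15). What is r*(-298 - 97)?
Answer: 0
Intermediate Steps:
r = 0 (r = -8*0 = 0)
r*(-298 - 97) = 0*(-298 - 97) = 0*(-395) = 0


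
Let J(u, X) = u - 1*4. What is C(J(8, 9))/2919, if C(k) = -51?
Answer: -17/973 ≈ -0.017472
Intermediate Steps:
J(u, X) = -4 + u (J(u, X) = u - 4 = -4 + u)
C(J(8, 9))/2919 = -51/2919 = -51*1/2919 = -17/973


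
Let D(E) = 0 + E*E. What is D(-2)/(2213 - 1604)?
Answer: 4/609 ≈ 0.0065681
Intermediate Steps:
D(E) = E² (D(E) = 0 + E² = E²)
D(-2)/(2213 - 1604) = (-2)²/(2213 - 1604) = 4/609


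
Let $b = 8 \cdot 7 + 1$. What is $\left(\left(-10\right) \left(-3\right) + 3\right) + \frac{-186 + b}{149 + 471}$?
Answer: $\frac{20331}{620} \approx 32.792$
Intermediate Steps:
$b = 57$ ($b = 56 + 1 = 57$)
$\left(\left(-10\right) \left(-3\right) + 3\right) + \frac{-186 + b}{149 + 471} = \left(\left(-10\right) \left(-3\right) + 3\right) + \frac{-186 + 57}{149 + 471} = \left(30 + 3\right) + \frac{1}{620} \left(-129\right) = 33 + \frac{1}{620} \left(-129\right) = 33 - \frac{129}{620} = \frac{20331}{620}$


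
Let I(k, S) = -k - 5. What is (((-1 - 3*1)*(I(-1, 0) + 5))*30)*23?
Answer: -2760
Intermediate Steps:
I(k, S) = -5 - k
(((-1 - 3*1)*(I(-1, 0) + 5))*30)*23 = (((-1 - 3*1)*((-5 - 1*(-1)) + 5))*30)*23 = (((-1 - 3)*((-5 + 1) + 5))*30)*23 = (-4*(-4 + 5)*30)*23 = (-4*1*30)*23 = -4*30*23 = -120*23 = -2760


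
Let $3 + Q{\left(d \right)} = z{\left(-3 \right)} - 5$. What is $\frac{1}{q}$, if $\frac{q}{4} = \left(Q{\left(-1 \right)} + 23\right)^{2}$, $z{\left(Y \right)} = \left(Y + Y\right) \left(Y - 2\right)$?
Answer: $\frac{1}{8100} \approx 0.00012346$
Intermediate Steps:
$z{\left(Y \right)} = 2 Y \left(-2 + Y\right)$
$Q{\left(d \right)} = 22$ ($Q{\left(d \right)} = -3 - \left(5 + 6 \left(-2 - 3\right)\right) = -3 - \left(5 + 6 \left(-5\right)\right) = -3 + \left(30 - 5\right) = -3 + 25 = 22$)
$q = 8100$ ($q = 4 \left(22 + 23\right)^{2} = 4 \cdot 45^{2} = 4 \cdot 2025 = 8100$)
$\frac{1}{q} = \frac{1}{8100}$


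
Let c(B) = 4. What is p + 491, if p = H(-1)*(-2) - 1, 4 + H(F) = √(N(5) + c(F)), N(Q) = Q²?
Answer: 498 - 2*√29 ≈ 487.23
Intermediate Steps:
H(F) = -4 + √29 (H(F) = -4 + √(5² + 4) = -4 + √(25 + 4) = -4 + √29)
p = 7 - 2*√29 (p = (-4 + √29)*(-2) - 1 = (8 - 2*√29) - 1 = 7 - 2*√29 ≈ -3.7703)
p + 491 = (7 - 2*√29) + 491 = 498 - 2*√29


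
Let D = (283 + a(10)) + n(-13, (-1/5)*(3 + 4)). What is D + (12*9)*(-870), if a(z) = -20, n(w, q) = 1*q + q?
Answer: -468499/5 ≈ -93700.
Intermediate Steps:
n(w, q) = 2*q (n(w, q) = q + q = 2*q)
D = 1301/5 (D = (283 - 20) + 2*((-1/5)*(3 + 4)) = 263 + 2*(-1*⅕*7) = 263 + 2*(-⅕*7) = 263 + 2*(-7/5) = 263 - 14/5 = 1301/5 ≈ 260.20)
D + (12*9)*(-870) = 1301/5 + (12*9)*(-870) = 1301/5 + 108*(-870) = 1301/5 - 93960 = -468499/5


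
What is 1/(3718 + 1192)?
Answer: 1/4910 ≈ 0.00020367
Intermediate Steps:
1/(3718 + 1192) = 1/4910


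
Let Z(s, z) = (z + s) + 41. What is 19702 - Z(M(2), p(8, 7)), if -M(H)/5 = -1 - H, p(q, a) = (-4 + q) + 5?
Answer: 19637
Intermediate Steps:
p(q, a) = 1 + q
M(H) = 5 + 5*H (M(H) = -5*(-1 - H) = 5 + 5*H)
Z(s, z) = 41 + s + z (Z(s, z) = (s + z) + 41 = 41 + s + z)
19702 - Z(M(2), p(8, 7)) = 19702 - (41 + (5 + 5*2) + (1 + 8)) = 19702 - (41 + (5 + 10) + 9) = 19702 - (41 + 15 + 9) = 19702 - 1*65 = 19702 - 65 = 19637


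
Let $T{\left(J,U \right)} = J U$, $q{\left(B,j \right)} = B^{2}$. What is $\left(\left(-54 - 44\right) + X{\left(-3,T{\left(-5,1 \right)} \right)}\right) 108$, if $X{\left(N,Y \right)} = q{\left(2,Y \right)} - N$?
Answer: $-9828$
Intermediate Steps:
$X{\left(N,Y \right)} = 4 - N$ ($X{\left(N,Y \right)} = 2^{2} - N = 4 - N$)
$\left(\left(-54 - 44\right) + X{\left(-3,T{\left(-5,1 \right)} \right)}\right) 108 = \left(\left(-54 - 44\right) + \left(4 - -3\right)\right) 108 = \left(-98 + \left(4 + 3\right)\right) 108 = \left(-98 + 7\right) 108 = \left(-91\right) 108 = -9828$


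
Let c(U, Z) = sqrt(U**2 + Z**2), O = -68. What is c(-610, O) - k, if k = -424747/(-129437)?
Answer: -424747/129437 + 2*sqrt(94181) ≈ 610.50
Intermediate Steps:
k = 424747/129437 (k = -424747*(-1/129437) = 424747/129437 ≈ 3.2815)
c(-610, O) - k = sqrt((-610)**2 + (-68)**2) - 1*424747/129437 = sqrt(372100 + 4624) - 424747/129437 = sqrt(376724) - 424747/129437 = 2*sqrt(94181) - 424747/129437 = -424747/129437 + 2*sqrt(94181)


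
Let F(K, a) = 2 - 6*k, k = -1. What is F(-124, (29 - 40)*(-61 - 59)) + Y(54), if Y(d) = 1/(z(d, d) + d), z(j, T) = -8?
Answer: 369/46 ≈ 8.0217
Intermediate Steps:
F(K, a) = 8 (F(K, a) = 2 - 6*(-1) = 2 + 6 = 8)
Y(d) = 1/(-8 + d)
F(-124, (29 - 40)*(-61 - 59)) + Y(54) = 8 + 1/(-8 + 54) = 8 + 1/46 = 369/46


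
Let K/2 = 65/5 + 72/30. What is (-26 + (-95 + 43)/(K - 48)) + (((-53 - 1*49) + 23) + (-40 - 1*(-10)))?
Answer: -5675/43 ≈ -131.98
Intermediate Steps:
K = 154/5 (K = 2*(65/5 + 72/30) = 2*(65*(⅕) + 72*(1/30)) = 2*(13 + 12/5) = 2*(77/5) = 154/5 ≈ 30.800)
(-26 + (-95 + 43)/(K - 48)) + (((-53 - 1*49) + 23) + (-40 - 1*(-10))) = (-26 + (-95 + 43)/(154/5 - 48)) + (((-53 - 1*49) + 23) + (-40 - 1*(-10))) = (-26 - 52/(-86/5)) + (((-53 - 49) + 23) + (-40 + 10)) = (-26 - 52*(-5/86)) + ((-102 + 23) - 30) = (-26 + 130/43) + (-79 - 30) = -988/43 - 109 = -5675/43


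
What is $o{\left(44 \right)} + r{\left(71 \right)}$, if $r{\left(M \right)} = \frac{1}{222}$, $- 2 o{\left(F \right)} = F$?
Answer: $- \frac{4883}{222} \approx -21.995$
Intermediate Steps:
$o{\left(F \right)} = - \frac{F}{2}$
$r{\left(M \right)} = \frac{1}{222}$
$o{\left(44 \right)} + r{\left(71 \right)} = \left(- \frac{1}{2}\right) 44 + \frac{1}{222} = -22 + \frac{1}{222} = - \frac{4883}{222}$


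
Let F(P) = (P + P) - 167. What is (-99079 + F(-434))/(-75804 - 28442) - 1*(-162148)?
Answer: 8451690261/52123 ≈ 1.6215e+5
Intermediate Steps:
F(P) = -167 + 2*P (F(P) = 2*P - 167 = -167 + 2*P)
(-99079 + F(-434))/(-75804 - 28442) - 1*(-162148) = (-99079 + (-167 + 2*(-434)))/(-75804 - 28442) - 1*(-162148) = (-99079 + (-167 - 868))/(-104246) + 162148 = (-99079 - 1035)*(-1/104246) + 162148 = -100114*(-1/104246) + 162148 = 50057/52123 + 162148 = 8451690261/52123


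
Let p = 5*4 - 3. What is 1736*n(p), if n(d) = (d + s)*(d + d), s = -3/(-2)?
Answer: 1091944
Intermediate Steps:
s = 3/2 (s = -3*(-½) = 3/2 ≈ 1.5000)
p = 17 (p = 20 - 3 = 17)
n(d) = 2*d*(3/2 + d) (n(d) = (d + 3/2)*(d + d) = (3/2 + d)*(2*d) = 2*d*(3/2 + d))
1736*n(p) = 1736*(17*(3 + 2*17)) = 1736*(17*(3 + 34)) = 1736*(17*37) = 1736*629 = 1091944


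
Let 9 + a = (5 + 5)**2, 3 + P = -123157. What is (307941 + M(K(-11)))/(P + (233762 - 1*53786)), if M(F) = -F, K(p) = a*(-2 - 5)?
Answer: 154289/28408 ≈ 5.4312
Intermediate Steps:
P = -123160 (P = -3 - 123157 = -123160)
a = 91 (a = -9 + (5 + 5)**2 = -9 + 10**2 = -9 + 100 = 91)
K(p) = -637 (K(p) = 91*(-2 - 5) = 91*(-7) = -637)
(307941 + M(K(-11)))/(P + (233762 - 1*53786)) = (307941 - 1*(-637))/(-123160 + (233762 - 1*53786)) = (307941 + 637)/(-123160 + (233762 - 53786)) = 308578/(-123160 + 179976) = 308578/56816 = 308578*(1/56816) = 154289/28408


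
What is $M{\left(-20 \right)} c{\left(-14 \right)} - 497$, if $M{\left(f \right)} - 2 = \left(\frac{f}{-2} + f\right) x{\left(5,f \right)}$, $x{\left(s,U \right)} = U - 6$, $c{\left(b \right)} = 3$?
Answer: $289$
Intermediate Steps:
$x{\left(s,U \right)} = -6 + U$ ($x{\left(s,U \right)} = U - 6 = -6 + U$)
$M{\left(f \right)} = 2 + \frac{f \left(-6 + f\right)}{2}$ ($M{\left(f \right)} = 2 + \left(\frac{f}{-2} + f\right) \left(-6 + f\right) = 2 + \left(f \left(- \frac{1}{2}\right) + f\right) \left(-6 + f\right) = 2 + \left(- \frac{f}{2} + f\right) \left(-6 + f\right) = 2 + \frac{f}{2} \left(-6 + f\right) = 2 + \frac{f \left(-6 + f\right)}{2}$)
$M{\left(-20 \right)} c{\left(-14 \right)} - 497 = \left(2 + \frac{1}{2} \left(-20\right) \left(-6 - 20\right)\right) 3 - 497 = \left(2 + \frac{1}{2} \left(-20\right) \left(-26\right)\right) 3 - 497 = \left(2 + 260\right) 3 - 497 = 262 \cdot 3 - 497 = 786 - 497 = 289$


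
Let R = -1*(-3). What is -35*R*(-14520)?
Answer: 1524600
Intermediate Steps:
R = 3
-35*R*(-14520) = -35*3*(-14520) = -105*(-14520) = 1524600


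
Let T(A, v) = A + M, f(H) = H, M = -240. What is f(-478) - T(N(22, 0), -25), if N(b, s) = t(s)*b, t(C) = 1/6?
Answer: -725/3 ≈ -241.67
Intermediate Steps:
t(C) = ⅙
N(b, s) = b/6
T(A, v) = -240 + A (T(A, v) = A - 240 = -240 + A)
f(-478) - T(N(22, 0), -25) = -478 - (-240 + (⅙)*22) = -478 - (-240 + 11/3) = -478 - 1*(-709/3) = -478 + 709/3 = -725/3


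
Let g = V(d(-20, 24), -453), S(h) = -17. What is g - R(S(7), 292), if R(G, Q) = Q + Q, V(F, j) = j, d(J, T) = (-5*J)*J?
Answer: -1037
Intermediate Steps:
d(J, T) = -5*J²
R(G, Q) = 2*Q
g = -453
g - R(S(7), 292) = -453 - 2*292 = -453 - 1*584 = -453 - 584 = -1037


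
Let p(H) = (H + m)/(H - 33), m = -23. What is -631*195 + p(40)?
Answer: -861298/7 ≈ -1.2304e+5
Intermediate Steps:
p(H) = (-23 + H)/(-33 + H) (p(H) = (H - 23)/(H - 33) = (-23 + H)/(-33 + H))
-631*195 + p(40) = -631*195 + (-23 + 40)/(-33 + 40) = -123045 + 17/7 = -861298/7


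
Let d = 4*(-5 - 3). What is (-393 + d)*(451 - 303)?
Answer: -62900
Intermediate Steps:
d = -32 (d = 4*(-8) = -32)
(-393 + d)*(451 - 303) = (-393 - 32)*(451 - 303) = -425*148 = -62900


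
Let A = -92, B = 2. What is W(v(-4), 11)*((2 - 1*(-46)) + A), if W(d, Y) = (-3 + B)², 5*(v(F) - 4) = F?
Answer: -44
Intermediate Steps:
v(F) = 4 + F/5
W(d, Y) = 1 (W(d, Y) = (-3 + 2)² = (-1)² = 1)
W(v(-4), 11)*((2 - 1*(-46)) + A) = 1*((2 - 1*(-46)) - 92) = 1*((2 + 46) - 92) = 1*(48 - 92) = 1*(-44) = -44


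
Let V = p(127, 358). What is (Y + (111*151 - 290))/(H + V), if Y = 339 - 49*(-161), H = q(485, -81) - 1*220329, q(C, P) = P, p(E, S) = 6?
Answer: -8233/73468 ≈ -0.11206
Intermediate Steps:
V = 6
H = -220410 (H = -81 - 1*220329 = -81 - 220329 = -220410)
Y = 8228 (Y = 339 + 7889 = 8228)
(Y + (111*151 - 290))/(H + V) = (8228 + (111*151 - 290))/(-220410 + 6) = (8228 + (16761 - 290))/(-220404) = (8228 + 16471)*(-1/220404) = 24699*(-1/220404) = -8233/73468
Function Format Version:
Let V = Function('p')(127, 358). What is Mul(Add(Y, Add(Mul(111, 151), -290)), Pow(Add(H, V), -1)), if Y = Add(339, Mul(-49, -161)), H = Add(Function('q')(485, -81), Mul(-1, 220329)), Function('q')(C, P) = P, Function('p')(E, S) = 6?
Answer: Rational(-8233, 73468) ≈ -0.11206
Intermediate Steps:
V = 6
H = -220410 (H = Add(-81, Mul(-1, 220329)) = Add(-81, -220329) = -220410)
Y = 8228 (Y = Add(339, 7889) = 8228)
Mul(Add(Y, Add(Mul(111, 151), -290)), Pow(Add(H, V), -1)) = Mul(Add(8228, Add(Mul(111, 151), -290)), Pow(Add(-220410, 6), -1)) = Mul(Add(8228, Add(16761, -290)), Pow(-220404, -1)) = Mul(Add(8228, 16471), Rational(-1, 220404)) = Mul(24699, Rational(-1, 220404)) = Rational(-8233, 73468)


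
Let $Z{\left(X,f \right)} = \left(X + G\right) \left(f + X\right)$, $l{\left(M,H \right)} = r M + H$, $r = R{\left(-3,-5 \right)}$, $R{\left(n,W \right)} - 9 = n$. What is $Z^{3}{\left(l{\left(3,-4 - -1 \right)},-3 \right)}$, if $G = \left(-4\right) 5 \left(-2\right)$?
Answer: $287496000$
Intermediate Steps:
$R{\left(n,W \right)} = 9 + n$
$r = 6$ ($r = 9 - 3 = 6$)
$G = 40$ ($G = \left(-20\right) \left(-2\right) = 40$)
$l{\left(M,H \right)} = H + 6 M$ ($l{\left(M,H \right)} = 6 M + H = H + 6 M$)
$Z{\left(X,f \right)} = \left(40 + X\right) \left(X + f\right)$ ($Z{\left(X,f \right)} = \left(X + 40\right) \left(f + X\right) = \left(40 + X\right) \left(X + f\right)$)
$Z^{3}{\left(l{\left(3,-4 - -1 \right)},-3 \right)} = \left(\left(\left(-4 - -1\right) + 6 \cdot 3\right)^{2} + 40 \left(\left(-4 - -1\right) + 6 \cdot 3\right) + 40 \left(-3\right) + \left(\left(-4 - -1\right) + 6 \cdot 3\right) \left(-3\right)\right)^{3} = \left(\left(\left(-4 + 1\right) + 18\right)^{2} + 40 \left(\left(-4 + 1\right) + 18\right) - 120 + \left(\left(-4 + 1\right) + 18\right) \left(-3\right)\right)^{3} = \left(\left(-3 + 18\right)^{2} + 40 \left(-3 + 18\right) - 120 + \left(-3 + 18\right) \left(-3\right)\right)^{3} = \left(15^{2} + 40 \cdot 15 - 120 + 15 \left(-3\right)\right)^{3} = \left(225 + 600 - 120 - 45\right)^{3} = 660^{3} = 287496000$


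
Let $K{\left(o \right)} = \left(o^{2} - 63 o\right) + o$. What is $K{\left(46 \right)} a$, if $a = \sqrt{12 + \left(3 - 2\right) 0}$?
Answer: $- 1472 \sqrt{3} \approx -2549.6$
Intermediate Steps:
$K{\left(o \right)} = o^{2} - 62 o$
$a = 2 \sqrt{3}$ ($a = \sqrt{12 + 1 \cdot 0} = \sqrt{12 + 0} = \sqrt{12} = 2 \sqrt{3} \approx 3.4641$)
$K{\left(46 \right)} a = 46 \left(-62 + 46\right) 2 \sqrt{3} = 46 \left(-16\right) 2 \sqrt{3} = - 736 \cdot 2 \sqrt{3} = - 1472 \sqrt{3}$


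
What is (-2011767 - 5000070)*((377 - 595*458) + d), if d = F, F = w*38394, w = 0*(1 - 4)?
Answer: 1908152238321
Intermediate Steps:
w = 0 (w = 0*(-3) = 0)
F = 0 (F = 0*38394 = 0)
d = 0
(-2011767 - 5000070)*((377 - 595*458) + d) = (-2011767 - 5000070)*((377 - 595*458) + 0) = -7011837*((377 - 272510) + 0) = -7011837*(-272133 + 0) = -7011837*(-272133) = 1908152238321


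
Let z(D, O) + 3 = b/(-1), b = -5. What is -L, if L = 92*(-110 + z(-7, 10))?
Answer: 9936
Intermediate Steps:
z(D, O) = 2 (z(D, O) = -3 - 5/(-1) = -3 - 5*(-1) = -3 + 5 = 2)
L = -9936 (L = 92*(-110 + 2) = 92*(-108) = -9936)
-L = -1*(-9936) = 9936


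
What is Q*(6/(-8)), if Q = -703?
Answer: 2109/4 ≈ 527.25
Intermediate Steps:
Q*(6/(-8)) = -4218/(-8) = -4218*(-1)/8 = -703*(-¾) = 2109/4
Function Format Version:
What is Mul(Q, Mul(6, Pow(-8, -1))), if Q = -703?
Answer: Rational(2109, 4) ≈ 527.25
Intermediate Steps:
Mul(Q, Mul(6, Pow(-8, -1))) = Mul(-703, Mul(6, Pow(-8, -1))) = Mul(-703, Mul(6, Rational(-1, 8))) = Mul(-703, Rational(-3, 4)) = Rational(2109, 4)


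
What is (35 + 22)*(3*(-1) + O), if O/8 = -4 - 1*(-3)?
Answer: -627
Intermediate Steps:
O = -8 (O = 8*(-4 - 1*(-3)) = 8*(-4 + 3) = 8*(-1) = -8)
(35 + 22)*(3*(-1) + O) = (35 + 22)*(3*(-1) - 8) = 57*(-3 - 8) = 57*(-11) = -627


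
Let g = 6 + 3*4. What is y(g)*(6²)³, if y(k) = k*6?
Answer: 5038848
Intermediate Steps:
g = 18 (g = 6 + 12 = 18)
y(k) = 6*k
y(g)*(6²)³ = (6*18)*(6²)³ = 108*36³ = 108*46656 = 5038848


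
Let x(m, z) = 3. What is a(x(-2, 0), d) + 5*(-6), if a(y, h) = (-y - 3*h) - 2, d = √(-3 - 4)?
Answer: -35 - 3*I*√7 ≈ -35.0 - 7.9373*I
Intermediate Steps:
d = I*√7 (d = √(-7) = I*√7 ≈ 2.6458*I)
a(y, h) = -2 - y - 3*h
a(x(-2, 0), d) + 5*(-6) = (-2 - 1*3 - 3*I*√7) + 5*(-6) = (-2 - 3 - 3*I*√7) - 30 = (-5 - 3*I*√7) - 30 = -35 - 3*I*√7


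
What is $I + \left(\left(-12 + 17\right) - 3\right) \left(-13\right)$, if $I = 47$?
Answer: $21$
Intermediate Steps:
$I + \left(\left(-12 + 17\right) - 3\right) \left(-13\right) = 47 + \left(\left(-12 + 17\right) - 3\right) \left(-13\right) = 47 + \left(5 - 3\right) \left(-13\right) = 47 + 2 \left(-13\right) = 47 - 26 = 21$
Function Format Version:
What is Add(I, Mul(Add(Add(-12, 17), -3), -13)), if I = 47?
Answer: 21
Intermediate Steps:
Add(I, Mul(Add(Add(-12, 17), -3), -13)) = Add(47, Mul(Add(Add(-12, 17), -3), -13)) = Add(47, Mul(Add(5, -3), -13)) = Add(47, Mul(2, -13)) = Add(47, -26) = 21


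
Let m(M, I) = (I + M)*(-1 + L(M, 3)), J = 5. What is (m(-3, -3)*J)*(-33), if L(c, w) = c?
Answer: -3960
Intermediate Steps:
m(M, I) = (-1 + M)*(I + M) (m(M, I) = (I + M)*(-1 + M) = (-1 + M)*(I + M))
(m(-3, -3)*J)*(-33) = (((-3)² - 1*(-3) - 1*(-3) - 3*(-3))*5)*(-33) = ((9 + 3 + 3 + 9)*5)*(-33) = (24*5)*(-33) = 120*(-33) = -3960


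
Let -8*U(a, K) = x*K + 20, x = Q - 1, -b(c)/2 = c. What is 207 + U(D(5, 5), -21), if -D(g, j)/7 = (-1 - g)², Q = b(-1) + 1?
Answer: 839/4 ≈ 209.75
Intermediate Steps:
b(c) = -2*c
Q = 3 (Q = -2*(-1) + 1 = 2 + 1 = 3)
x = 2 (x = 3 - 1 = 2)
D(g, j) = -7*(-1 - g)²
U(a, K) = -5/2 - K/4 (U(a, K) = -(2*K + 20)/8 = -(20 + 2*K)/8 = -5/2 - K/4)
207 + U(D(5, 5), -21) = 207 + (-5/2 - ¼*(-21)) = 207 + (-5/2 + 21/4) = 207 + 11/4 = 839/4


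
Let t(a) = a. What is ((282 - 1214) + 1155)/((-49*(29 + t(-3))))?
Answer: -223/1274 ≈ -0.17504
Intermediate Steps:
((282 - 1214) + 1155)/((-49*(29 + t(-3)))) = ((282 - 1214) + 1155)/((-49*(29 - 3))) = (-932 + 1155)/((-49*26)) = 223/(-1274) = 223*(-1/1274) = -223/1274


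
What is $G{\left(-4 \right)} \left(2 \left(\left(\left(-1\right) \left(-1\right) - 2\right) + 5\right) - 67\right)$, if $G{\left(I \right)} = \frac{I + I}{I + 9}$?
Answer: $\frac{472}{5} \approx 94.4$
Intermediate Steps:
$G{\left(I \right)} = \frac{2 I}{9 + I}$
$G{\left(-4 \right)} \left(2 \left(\left(\left(-1\right) \left(-1\right) - 2\right) + 5\right) - 67\right) = 2 \left(-4\right) \frac{1}{9 - 4} \left(2 \left(\left(\left(-1\right) \left(-1\right) - 2\right) + 5\right) - 67\right) = 2 \left(-4\right) \frac{1}{5} \left(2 \left(\left(1 - 2\right) + 5\right) - 67\right) = 2 \left(-4\right) \frac{1}{5} \left(2 \left(-1 + 5\right) - 67\right) = - \frac{8 \left(2 \cdot 4 - 67\right)}{5} = - \frac{8 \left(8 - 67\right)}{5} = \left(- \frac{8}{5}\right) \left(-59\right) = \frac{472}{5}$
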